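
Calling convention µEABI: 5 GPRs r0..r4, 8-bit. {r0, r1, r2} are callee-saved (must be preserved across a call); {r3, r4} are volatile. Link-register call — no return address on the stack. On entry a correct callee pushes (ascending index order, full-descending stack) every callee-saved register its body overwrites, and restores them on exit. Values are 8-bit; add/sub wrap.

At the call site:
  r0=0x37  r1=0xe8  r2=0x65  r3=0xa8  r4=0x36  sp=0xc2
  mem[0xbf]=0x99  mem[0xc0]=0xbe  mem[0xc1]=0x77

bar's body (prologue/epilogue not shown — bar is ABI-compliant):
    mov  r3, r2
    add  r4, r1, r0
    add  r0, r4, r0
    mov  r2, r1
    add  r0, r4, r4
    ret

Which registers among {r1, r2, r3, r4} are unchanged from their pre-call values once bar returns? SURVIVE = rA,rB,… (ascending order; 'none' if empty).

prologue: push r0 -> mem[0xc1]=0x37, sp=0xc1
prologue: push r2 -> mem[0xc0]=0x65, sp=0xc0
body[0] mov  r3, r2 -> r3=0x65
body[1] add  r4, r1, r0 -> r4=0x1f
body[2] add  r0, r4, r0 -> r0=0x56
body[3] mov  r2, r1 -> r2=0xe8
body[4] add  r0, r4, r4 -> r0=0x3e
epilogue: pop r2=0x65, sp=0xc1
epilogue: pop r0=0x37, sp=0xc2
r1: callee-saved, written=False
r2: callee-saved, written=True
r3: caller-saved, written=True
r4: caller-saved, written=True

SURVIVE = r1,r2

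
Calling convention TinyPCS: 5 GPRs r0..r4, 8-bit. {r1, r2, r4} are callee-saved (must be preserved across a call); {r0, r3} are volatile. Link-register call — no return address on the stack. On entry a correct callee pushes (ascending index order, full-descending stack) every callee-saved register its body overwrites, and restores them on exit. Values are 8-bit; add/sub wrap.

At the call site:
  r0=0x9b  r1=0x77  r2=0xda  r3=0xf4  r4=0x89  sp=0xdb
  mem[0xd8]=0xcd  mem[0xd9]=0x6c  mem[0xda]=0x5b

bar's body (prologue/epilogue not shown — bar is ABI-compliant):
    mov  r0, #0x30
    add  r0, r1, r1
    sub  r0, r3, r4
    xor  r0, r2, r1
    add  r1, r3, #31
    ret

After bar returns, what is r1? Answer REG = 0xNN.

REG = 0x77

prologue: push r1 → mem[0xda]=0x77, sp=0xda
body[0] mov  r0, #0x30 → r0=0x30
body[1] add  r0, r1, r1 → r0=0xee
body[2] sub  r0, r3, r4 → r0=0x6b
body[3] xor  r0, r2, r1 → r0=0xad
body[4] add  r1, r3, #31 → r1=0x13
epilogue: pop r1=0x77, sp=0xdb
r1 is callee-saved → restored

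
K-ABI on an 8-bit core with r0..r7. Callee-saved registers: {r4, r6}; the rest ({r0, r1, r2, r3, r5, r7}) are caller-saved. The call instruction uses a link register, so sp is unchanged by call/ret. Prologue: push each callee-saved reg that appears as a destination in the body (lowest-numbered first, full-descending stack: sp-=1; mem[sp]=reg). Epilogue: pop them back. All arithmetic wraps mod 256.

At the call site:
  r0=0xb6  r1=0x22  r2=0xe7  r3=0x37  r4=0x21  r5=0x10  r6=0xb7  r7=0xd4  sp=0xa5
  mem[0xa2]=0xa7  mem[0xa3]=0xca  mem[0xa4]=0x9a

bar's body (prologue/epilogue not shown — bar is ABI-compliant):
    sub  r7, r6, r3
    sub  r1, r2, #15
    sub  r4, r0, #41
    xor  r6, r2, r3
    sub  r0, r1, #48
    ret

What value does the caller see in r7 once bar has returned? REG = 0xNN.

REG = 0x80

prologue: push r4 -> mem[0xa4]=0x21, sp=0xa4
prologue: push r6 -> mem[0xa3]=0xb7, sp=0xa3
body[0] sub  r7, r6, r3 -> r7=0x80
body[1] sub  r1, r2, #15 -> r1=0xd8
body[2] sub  r4, r0, #41 -> r4=0x8d
body[3] xor  r6, r2, r3 -> r6=0xd0
body[4] sub  r0, r1, #48 -> r0=0xa8
epilogue: pop r6=0xb7, sp=0xa4
epilogue: pop r4=0x21, sp=0xa5
r7 is caller-saved -> body value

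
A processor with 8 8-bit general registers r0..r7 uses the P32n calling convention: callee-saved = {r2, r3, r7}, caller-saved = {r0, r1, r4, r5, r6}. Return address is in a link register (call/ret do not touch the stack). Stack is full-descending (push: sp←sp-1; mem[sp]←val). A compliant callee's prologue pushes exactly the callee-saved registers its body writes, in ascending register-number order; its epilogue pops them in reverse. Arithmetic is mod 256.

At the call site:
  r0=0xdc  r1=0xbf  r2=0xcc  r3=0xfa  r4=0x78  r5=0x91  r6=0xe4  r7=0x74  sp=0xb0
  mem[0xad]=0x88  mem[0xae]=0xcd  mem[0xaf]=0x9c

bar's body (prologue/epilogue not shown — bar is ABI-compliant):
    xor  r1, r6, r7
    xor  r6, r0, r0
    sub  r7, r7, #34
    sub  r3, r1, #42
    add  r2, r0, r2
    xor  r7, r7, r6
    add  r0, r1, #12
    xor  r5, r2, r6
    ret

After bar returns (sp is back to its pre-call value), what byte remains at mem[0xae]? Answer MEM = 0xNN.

prologue: push r2 → mem[0xaf]=0xcc, sp=0xaf
prologue: push r3 → mem[0xae]=0xfa, sp=0xae
prologue: push r7 → mem[0xad]=0x74, sp=0xad
body[0] xor  r1, r6, r7 → r1=0x90
body[1] xor  r6, r0, r0 → r6=0x00
body[2] sub  r7, r7, #34 → r7=0x52
body[3] sub  r3, r1, #42 → r3=0x66
body[4] add  r2, r0, r2 → r2=0xa8
body[5] xor  r7, r7, r6 → r7=0x52
body[6] add  r0, r1, #12 → r0=0x9c
body[7] xor  r5, r2, r6 → r5=0xa8
epilogue: pop r7=0x74, sp=0xae
epilogue: pop r3=0xfa, sp=0xaf
epilogue: pop r2=0xcc, sp=0xb0
prologue pushed ['r2', 'r3', 'r7'] at ['0xaf', '0xae', '0xad']

MEM = 0xfa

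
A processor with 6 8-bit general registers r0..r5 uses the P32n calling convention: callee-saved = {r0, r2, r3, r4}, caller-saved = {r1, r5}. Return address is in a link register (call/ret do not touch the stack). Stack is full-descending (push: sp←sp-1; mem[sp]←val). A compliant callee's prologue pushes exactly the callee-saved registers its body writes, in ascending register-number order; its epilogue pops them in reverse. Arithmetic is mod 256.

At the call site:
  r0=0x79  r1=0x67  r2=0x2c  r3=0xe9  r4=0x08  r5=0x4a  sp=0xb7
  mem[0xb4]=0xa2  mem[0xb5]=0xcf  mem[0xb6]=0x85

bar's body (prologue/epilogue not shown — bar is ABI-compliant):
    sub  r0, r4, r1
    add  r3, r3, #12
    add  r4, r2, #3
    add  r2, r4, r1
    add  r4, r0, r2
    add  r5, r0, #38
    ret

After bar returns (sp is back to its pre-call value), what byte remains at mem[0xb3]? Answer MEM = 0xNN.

prologue: push r0 → mem[0xb6]=0x79, sp=0xb6
prologue: push r2 → mem[0xb5]=0x2c, sp=0xb5
prologue: push r3 → mem[0xb4]=0xe9, sp=0xb4
prologue: push r4 → mem[0xb3]=0x08, sp=0xb3
body[0] sub  r0, r4, r1 → r0=0xa1
body[1] add  r3, r3, #12 → r3=0xf5
body[2] add  r4, r2, #3 → r4=0x2f
body[3] add  r2, r4, r1 → r2=0x96
body[4] add  r4, r0, r2 → r4=0x37
body[5] add  r5, r0, #38 → r5=0xc7
epilogue: pop r4=0x08, sp=0xb4
epilogue: pop r3=0xe9, sp=0xb5
epilogue: pop r2=0x2c, sp=0xb6
epilogue: pop r0=0x79, sp=0xb7
prologue pushed ['r0', 'r2', 'r3', 'r4'] at ['0xb6', '0xb5', '0xb4', '0xb3']

MEM = 0x08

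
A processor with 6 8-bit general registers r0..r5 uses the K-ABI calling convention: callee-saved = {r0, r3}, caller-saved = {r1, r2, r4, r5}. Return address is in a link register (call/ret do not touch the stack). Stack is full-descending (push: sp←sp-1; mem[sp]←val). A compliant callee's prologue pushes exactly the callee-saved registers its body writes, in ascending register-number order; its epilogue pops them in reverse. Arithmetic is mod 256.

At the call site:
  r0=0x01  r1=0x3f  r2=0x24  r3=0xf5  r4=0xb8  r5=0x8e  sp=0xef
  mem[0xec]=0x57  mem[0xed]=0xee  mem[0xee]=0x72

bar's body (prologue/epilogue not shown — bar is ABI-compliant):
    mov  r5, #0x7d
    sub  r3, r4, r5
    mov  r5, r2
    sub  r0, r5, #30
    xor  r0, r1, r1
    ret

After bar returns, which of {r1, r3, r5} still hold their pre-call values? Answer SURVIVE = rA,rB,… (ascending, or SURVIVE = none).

prologue: push r0 -> mem[0xee]=0x01, sp=0xee
prologue: push r3 -> mem[0xed]=0xf5, sp=0xed
body[0] mov  r5, #0x7d -> r5=0x7d
body[1] sub  r3, r4, r5 -> r3=0x3b
body[2] mov  r5, r2 -> r5=0x24
body[3] sub  r0, r5, #30 -> r0=0x06
body[4] xor  r0, r1, r1 -> r0=0x00
epilogue: pop r3=0xf5, sp=0xee
epilogue: pop r0=0x01, sp=0xef
r1: caller-saved, written=False
r3: callee-saved, written=True
r5: caller-saved, written=True

SURVIVE = r1,r3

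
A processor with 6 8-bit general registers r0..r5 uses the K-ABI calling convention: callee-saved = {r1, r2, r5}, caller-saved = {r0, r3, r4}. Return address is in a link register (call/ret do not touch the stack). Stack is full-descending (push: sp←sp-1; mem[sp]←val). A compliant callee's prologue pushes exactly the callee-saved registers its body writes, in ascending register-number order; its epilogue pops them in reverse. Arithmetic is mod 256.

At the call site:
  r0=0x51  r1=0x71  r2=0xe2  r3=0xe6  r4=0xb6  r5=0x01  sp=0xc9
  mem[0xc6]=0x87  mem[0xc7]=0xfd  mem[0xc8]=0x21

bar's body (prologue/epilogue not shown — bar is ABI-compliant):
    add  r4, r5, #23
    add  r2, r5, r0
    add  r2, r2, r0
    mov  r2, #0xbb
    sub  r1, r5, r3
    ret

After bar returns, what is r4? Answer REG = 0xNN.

REG = 0x18

prologue: push r1 → mem[0xc8]=0x71, sp=0xc8
prologue: push r2 → mem[0xc7]=0xe2, sp=0xc7
body[0] add  r4, r5, #23 → r4=0x18
body[1] add  r2, r5, r0 → r2=0x52
body[2] add  r2, r2, r0 → r2=0xa3
body[3] mov  r2, #0xbb → r2=0xbb
body[4] sub  r1, r5, r3 → r1=0x1b
epilogue: pop r2=0xe2, sp=0xc8
epilogue: pop r1=0x71, sp=0xc9
r4 is caller-saved → body value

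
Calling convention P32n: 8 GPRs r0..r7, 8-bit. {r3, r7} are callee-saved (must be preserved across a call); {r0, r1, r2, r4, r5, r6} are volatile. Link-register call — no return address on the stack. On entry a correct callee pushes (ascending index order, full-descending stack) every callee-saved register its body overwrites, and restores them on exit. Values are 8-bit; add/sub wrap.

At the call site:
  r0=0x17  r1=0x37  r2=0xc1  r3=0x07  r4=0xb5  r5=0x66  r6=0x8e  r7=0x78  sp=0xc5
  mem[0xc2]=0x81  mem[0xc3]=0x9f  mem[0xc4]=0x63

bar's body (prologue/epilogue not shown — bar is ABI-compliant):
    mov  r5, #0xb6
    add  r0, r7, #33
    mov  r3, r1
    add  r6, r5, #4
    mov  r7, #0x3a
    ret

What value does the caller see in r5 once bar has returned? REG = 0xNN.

prologue: push r3 → mem[0xc4]=0x07, sp=0xc4
prologue: push r7 → mem[0xc3]=0x78, sp=0xc3
body[0] mov  r5, #0xb6 → r5=0xb6
body[1] add  r0, r7, #33 → r0=0x99
body[2] mov  r3, r1 → r3=0x37
body[3] add  r6, r5, #4 → r6=0xba
body[4] mov  r7, #0x3a → r7=0x3a
epilogue: pop r7=0x78, sp=0xc4
epilogue: pop r3=0x07, sp=0xc5
r5 is caller-saved → body value

REG = 0xb6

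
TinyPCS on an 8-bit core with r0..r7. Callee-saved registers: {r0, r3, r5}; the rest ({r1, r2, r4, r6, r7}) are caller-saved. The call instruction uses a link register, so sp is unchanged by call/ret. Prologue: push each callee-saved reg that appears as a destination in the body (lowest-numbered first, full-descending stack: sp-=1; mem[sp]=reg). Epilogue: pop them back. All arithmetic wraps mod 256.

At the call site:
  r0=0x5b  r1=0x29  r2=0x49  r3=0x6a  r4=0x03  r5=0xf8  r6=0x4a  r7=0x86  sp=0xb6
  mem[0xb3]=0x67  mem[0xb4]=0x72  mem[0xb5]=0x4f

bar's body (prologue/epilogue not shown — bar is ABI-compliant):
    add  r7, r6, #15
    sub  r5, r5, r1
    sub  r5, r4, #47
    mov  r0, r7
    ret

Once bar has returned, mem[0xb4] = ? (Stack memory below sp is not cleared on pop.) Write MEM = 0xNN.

prologue: push r0 → mem[0xb5]=0x5b, sp=0xb5
prologue: push r5 → mem[0xb4]=0xf8, sp=0xb4
body[0] add  r7, r6, #15 → r7=0x59
body[1] sub  r5, r5, r1 → r5=0xcf
body[2] sub  r5, r4, #47 → r5=0xd4
body[3] mov  r0, r7 → r0=0x59
epilogue: pop r5=0xf8, sp=0xb5
epilogue: pop r0=0x5b, sp=0xb6
prologue pushed ['r0', 'r5'] at ['0xb5', '0xb4']

MEM = 0xf8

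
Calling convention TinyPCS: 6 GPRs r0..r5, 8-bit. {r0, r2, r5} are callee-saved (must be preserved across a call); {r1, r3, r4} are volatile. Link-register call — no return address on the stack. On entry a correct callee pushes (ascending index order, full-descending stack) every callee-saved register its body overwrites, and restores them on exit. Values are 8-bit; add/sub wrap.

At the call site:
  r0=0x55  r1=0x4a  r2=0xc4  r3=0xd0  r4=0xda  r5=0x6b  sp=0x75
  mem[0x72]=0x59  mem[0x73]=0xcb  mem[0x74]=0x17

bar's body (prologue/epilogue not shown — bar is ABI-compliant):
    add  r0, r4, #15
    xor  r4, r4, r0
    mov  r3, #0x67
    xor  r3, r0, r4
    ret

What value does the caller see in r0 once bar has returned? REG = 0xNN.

REG = 0x55

prologue: push r0 → mem[0x74]=0x55, sp=0x74
body[0] add  r0, r4, #15 → r0=0xe9
body[1] xor  r4, r4, r0 → r4=0x33
body[2] mov  r3, #0x67 → r3=0x67
body[3] xor  r3, r0, r4 → r3=0xda
epilogue: pop r0=0x55, sp=0x75
r0 is callee-saved → restored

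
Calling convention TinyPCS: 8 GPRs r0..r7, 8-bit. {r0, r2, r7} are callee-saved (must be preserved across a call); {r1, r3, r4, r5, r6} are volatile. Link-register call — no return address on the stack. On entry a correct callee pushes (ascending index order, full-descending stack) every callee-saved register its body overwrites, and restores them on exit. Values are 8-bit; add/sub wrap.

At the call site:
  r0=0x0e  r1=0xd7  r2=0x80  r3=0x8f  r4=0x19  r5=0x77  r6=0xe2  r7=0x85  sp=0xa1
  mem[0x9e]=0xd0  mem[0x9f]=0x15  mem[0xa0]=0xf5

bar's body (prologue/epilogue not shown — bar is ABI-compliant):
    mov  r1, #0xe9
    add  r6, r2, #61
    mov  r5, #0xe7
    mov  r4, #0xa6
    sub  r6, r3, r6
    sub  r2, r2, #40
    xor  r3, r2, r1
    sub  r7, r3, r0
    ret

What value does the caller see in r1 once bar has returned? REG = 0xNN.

prologue: push r2 -> mem[0xa0]=0x80, sp=0xa0
prologue: push r7 -> mem[0x9f]=0x85, sp=0x9f
body[0] mov  r1, #0xe9 -> r1=0xe9
body[1] add  r6, r2, #61 -> r6=0xbd
body[2] mov  r5, #0xe7 -> r5=0xe7
body[3] mov  r4, #0xa6 -> r4=0xa6
body[4] sub  r6, r3, r6 -> r6=0xd2
body[5] sub  r2, r2, #40 -> r2=0x58
body[6] xor  r3, r2, r1 -> r3=0xb1
body[7] sub  r7, r3, r0 -> r7=0xa3
epilogue: pop r7=0x85, sp=0xa0
epilogue: pop r2=0x80, sp=0xa1
r1 is caller-saved -> body value

REG = 0xe9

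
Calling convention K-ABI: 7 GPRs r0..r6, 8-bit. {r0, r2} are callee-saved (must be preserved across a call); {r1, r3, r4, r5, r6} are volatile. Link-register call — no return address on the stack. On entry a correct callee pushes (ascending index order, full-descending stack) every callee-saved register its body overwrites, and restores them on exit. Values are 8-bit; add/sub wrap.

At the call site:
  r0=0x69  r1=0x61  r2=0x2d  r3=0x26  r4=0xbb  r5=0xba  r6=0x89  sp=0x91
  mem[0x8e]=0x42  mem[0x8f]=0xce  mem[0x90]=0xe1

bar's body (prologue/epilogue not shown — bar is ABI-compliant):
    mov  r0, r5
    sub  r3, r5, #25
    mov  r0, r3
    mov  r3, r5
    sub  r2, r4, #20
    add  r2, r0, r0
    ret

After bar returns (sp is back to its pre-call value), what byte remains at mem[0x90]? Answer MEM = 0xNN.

prologue: push r0 -> mem[0x90]=0x69, sp=0x90
prologue: push r2 -> mem[0x8f]=0x2d, sp=0x8f
body[0] mov  r0, r5 -> r0=0xba
body[1] sub  r3, r5, #25 -> r3=0xa1
body[2] mov  r0, r3 -> r0=0xa1
body[3] mov  r3, r5 -> r3=0xba
body[4] sub  r2, r4, #20 -> r2=0xa7
body[5] add  r2, r0, r0 -> r2=0x42
epilogue: pop r2=0x2d, sp=0x90
epilogue: pop r0=0x69, sp=0x91
prologue pushed ['r0', 'r2'] at ['0x90', '0x8f']

MEM = 0x69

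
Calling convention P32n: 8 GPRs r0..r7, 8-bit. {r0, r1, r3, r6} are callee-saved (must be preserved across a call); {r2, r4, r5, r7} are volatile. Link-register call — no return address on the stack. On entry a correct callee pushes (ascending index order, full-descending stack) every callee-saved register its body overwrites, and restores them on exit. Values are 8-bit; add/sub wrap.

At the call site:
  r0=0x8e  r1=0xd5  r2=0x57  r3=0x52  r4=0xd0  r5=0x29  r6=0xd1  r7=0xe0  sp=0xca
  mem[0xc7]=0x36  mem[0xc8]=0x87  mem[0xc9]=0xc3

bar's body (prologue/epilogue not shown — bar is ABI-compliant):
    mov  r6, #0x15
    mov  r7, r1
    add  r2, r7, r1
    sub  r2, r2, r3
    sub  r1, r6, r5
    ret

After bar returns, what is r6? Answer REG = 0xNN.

prologue: push r1 → mem[0xc9]=0xd5, sp=0xc9
prologue: push r6 → mem[0xc8]=0xd1, sp=0xc8
body[0] mov  r6, #0x15 → r6=0x15
body[1] mov  r7, r1 → r7=0xd5
body[2] add  r2, r7, r1 → r2=0xaa
body[3] sub  r2, r2, r3 → r2=0x58
body[4] sub  r1, r6, r5 → r1=0xec
epilogue: pop r6=0xd1, sp=0xc9
epilogue: pop r1=0xd5, sp=0xca
r6 is callee-saved → restored

REG = 0xd1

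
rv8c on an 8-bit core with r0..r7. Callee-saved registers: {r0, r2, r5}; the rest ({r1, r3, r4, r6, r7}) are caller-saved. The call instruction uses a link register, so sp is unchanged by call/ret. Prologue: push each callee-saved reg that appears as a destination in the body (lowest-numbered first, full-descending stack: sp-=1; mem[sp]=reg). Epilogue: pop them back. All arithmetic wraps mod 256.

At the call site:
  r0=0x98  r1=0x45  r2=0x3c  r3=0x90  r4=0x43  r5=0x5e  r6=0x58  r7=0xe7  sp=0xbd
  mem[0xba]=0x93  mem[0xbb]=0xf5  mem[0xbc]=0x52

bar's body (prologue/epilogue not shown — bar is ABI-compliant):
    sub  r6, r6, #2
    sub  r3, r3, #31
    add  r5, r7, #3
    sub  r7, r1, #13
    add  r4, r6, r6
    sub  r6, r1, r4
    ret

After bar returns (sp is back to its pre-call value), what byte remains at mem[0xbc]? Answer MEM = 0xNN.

prologue: push r5 -> mem[0xbc]=0x5e, sp=0xbc
body[0] sub  r6, r6, #2 -> r6=0x56
body[1] sub  r3, r3, #31 -> r3=0x71
body[2] add  r5, r7, #3 -> r5=0xea
body[3] sub  r7, r1, #13 -> r7=0x38
body[4] add  r4, r6, r6 -> r4=0xac
body[5] sub  r6, r1, r4 -> r6=0x99
epilogue: pop r5=0x5e, sp=0xbd
prologue pushed ['r5'] at ['0xbc']

MEM = 0x5e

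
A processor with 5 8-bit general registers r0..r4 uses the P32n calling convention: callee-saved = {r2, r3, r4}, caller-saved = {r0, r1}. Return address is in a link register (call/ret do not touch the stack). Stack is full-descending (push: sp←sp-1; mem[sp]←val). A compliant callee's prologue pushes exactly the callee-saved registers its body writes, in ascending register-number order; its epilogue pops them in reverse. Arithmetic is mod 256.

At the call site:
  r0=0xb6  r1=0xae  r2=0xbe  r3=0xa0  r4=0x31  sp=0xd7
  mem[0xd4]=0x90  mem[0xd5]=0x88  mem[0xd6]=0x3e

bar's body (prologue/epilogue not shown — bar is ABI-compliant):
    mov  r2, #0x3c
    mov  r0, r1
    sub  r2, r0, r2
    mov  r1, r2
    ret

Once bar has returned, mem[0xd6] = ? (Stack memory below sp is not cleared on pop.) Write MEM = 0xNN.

prologue: push r2 -> mem[0xd6]=0xbe, sp=0xd6
body[0] mov  r2, #0x3c -> r2=0x3c
body[1] mov  r0, r1 -> r0=0xae
body[2] sub  r2, r0, r2 -> r2=0x72
body[3] mov  r1, r2 -> r1=0x72
epilogue: pop r2=0xbe, sp=0xd7
prologue pushed ['r2'] at ['0xd6']

MEM = 0xbe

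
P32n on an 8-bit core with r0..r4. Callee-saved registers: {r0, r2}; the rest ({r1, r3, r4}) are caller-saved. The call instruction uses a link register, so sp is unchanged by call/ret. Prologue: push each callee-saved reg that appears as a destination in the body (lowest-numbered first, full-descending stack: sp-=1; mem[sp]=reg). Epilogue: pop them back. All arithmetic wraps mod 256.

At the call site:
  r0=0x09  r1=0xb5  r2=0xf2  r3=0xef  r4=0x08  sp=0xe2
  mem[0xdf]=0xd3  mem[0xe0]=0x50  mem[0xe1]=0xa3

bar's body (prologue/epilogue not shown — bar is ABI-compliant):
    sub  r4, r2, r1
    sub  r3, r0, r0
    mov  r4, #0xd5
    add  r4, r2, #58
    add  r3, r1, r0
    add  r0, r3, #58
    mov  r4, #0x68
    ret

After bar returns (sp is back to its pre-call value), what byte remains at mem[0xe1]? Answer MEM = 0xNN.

prologue: push r0 → mem[0xe1]=0x09, sp=0xe1
body[0] sub  r4, r2, r1 → r4=0x3d
body[1] sub  r3, r0, r0 → r3=0x00
body[2] mov  r4, #0xd5 → r4=0xd5
body[3] add  r4, r2, #58 → r4=0x2c
body[4] add  r3, r1, r0 → r3=0xbe
body[5] add  r0, r3, #58 → r0=0xf8
body[6] mov  r4, #0x68 → r4=0x68
epilogue: pop r0=0x09, sp=0xe2
prologue pushed ['r0'] at ['0xe1']

MEM = 0x09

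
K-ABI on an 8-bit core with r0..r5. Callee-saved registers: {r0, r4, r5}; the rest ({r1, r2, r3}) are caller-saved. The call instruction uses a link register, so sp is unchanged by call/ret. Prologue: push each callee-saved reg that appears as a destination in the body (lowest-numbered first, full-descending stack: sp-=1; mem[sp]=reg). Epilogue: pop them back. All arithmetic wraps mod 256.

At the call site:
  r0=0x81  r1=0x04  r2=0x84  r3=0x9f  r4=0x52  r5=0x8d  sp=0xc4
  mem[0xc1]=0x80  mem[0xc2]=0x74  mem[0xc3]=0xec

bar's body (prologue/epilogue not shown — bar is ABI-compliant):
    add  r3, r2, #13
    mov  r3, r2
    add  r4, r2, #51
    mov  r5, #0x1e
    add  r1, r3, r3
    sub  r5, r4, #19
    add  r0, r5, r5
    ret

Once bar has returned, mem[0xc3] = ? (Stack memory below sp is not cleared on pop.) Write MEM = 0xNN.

prologue: push r0 -> mem[0xc3]=0x81, sp=0xc3
prologue: push r4 -> mem[0xc2]=0x52, sp=0xc2
prologue: push r5 -> mem[0xc1]=0x8d, sp=0xc1
body[0] add  r3, r2, #13 -> r3=0x91
body[1] mov  r3, r2 -> r3=0x84
body[2] add  r4, r2, #51 -> r4=0xb7
body[3] mov  r5, #0x1e -> r5=0x1e
body[4] add  r1, r3, r3 -> r1=0x08
body[5] sub  r5, r4, #19 -> r5=0xa4
body[6] add  r0, r5, r5 -> r0=0x48
epilogue: pop r5=0x8d, sp=0xc2
epilogue: pop r4=0x52, sp=0xc3
epilogue: pop r0=0x81, sp=0xc4
prologue pushed ['r0', 'r4', 'r5'] at ['0xc3', '0xc2', '0xc1']

MEM = 0x81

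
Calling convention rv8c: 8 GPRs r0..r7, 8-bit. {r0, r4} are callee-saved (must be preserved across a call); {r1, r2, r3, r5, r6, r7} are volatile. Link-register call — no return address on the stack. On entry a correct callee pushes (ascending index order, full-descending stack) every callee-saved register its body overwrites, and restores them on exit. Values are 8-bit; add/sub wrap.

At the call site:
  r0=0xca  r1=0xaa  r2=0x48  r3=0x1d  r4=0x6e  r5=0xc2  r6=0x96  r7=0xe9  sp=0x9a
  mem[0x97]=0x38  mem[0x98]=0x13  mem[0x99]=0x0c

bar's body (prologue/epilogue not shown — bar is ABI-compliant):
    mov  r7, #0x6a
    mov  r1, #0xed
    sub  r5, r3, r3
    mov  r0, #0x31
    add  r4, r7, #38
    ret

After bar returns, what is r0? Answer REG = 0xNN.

REG = 0xca

prologue: push r0 -> mem[0x99]=0xca, sp=0x99
prologue: push r4 -> mem[0x98]=0x6e, sp=0x98
body[0] mov  r7, #0x6a -> r7=0x6a
body[1] mov  r1, #0xed -> r1=0xed
body[2] sub  r5, r3, r3 -> r5=0x00
body[3] mov  r0, #0x31 -> r0=0x31
body[4] add  r4, r7, #38 -> r4=0x90
epilogue: pop r4=0x6e, sp=0x99
epilogue: pop r0=0xca, sp=0x9a
r0 is callee-saved -> restored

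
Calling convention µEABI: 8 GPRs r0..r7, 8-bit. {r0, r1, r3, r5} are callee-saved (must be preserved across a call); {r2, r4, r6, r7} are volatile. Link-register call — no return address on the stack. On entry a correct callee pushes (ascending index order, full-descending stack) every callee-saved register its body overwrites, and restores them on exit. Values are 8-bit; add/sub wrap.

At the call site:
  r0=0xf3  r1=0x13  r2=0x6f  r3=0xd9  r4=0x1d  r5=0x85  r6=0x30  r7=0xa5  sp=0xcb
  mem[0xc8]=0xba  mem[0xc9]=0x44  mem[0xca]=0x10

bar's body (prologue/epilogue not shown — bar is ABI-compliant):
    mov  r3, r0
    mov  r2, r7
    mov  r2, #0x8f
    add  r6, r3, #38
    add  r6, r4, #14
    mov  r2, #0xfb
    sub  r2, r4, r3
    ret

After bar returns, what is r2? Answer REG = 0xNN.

prologue: push r3 → mem[0xca]=0xd9, sp=0xca
body[0] mov  r3, r0 → r3=0xf3
body[1] mov  r2, r7 → r2=0xa5
body[2] mov  r2, #0x8f → r2=0x8f
body[3] add  r6, r3, #38 → r6=0x19
body[4] add  r6, r4, #14 → r6=0x2b
body[5] mov  r2, #0xfb → r2=0xfb
body[6] sub  r2, r4, r3 → r2=0x2a
epilogue: pop r3=0xd9, sp=0xcb
r2 is caller-saved → body value

REG = 0x2a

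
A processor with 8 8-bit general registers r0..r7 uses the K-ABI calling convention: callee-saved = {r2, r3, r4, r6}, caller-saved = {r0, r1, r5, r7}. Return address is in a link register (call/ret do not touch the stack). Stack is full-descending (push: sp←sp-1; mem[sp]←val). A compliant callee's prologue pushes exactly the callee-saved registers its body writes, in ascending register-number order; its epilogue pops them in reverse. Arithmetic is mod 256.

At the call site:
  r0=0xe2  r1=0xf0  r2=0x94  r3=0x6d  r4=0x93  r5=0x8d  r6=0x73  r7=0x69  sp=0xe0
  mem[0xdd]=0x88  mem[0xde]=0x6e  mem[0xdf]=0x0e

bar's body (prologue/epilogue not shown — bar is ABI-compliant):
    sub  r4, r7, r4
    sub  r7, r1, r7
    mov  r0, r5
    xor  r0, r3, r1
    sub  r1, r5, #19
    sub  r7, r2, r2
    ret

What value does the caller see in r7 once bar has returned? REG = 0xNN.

prologue: push r4 -> mem[0xdf]=0x93, sp=0xdf
body[0] sub  r4, r7, r4 -> r4=0xd6
body[1] sub  r7, r1, r7 -> r7=0x87
body[2] mov  r0, r5 -> r0=0x8d
body[3] xor  r0, r3, r1 -> r0=0x9d
body[4] sub  r1, r5, #19 -> r1=0x7a
body[5] sub  r7, r2, r2 -> r7=0x00
epilogue: pop r4=0x93, sp=0xe0
r7 is caller-saved -> body value

REG = 0x00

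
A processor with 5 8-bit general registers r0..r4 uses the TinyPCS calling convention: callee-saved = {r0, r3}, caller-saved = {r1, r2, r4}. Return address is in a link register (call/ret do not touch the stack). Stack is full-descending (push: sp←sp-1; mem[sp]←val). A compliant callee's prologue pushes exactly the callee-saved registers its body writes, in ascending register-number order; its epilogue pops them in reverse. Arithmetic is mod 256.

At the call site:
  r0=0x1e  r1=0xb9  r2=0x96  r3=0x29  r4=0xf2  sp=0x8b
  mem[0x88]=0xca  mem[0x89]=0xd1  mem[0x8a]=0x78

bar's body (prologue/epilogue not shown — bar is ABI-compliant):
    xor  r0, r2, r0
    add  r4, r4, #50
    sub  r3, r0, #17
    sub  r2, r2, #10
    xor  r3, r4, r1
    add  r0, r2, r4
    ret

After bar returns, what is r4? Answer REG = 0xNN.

prologue: push r0 -> mem[0x8a]=0x1e, sp=0x8a
prologue: push r3 -> mem[0x89]=0x29, sp=0x89
body[0] xor  r0, r2, r0 -> r0=0x88
body[1] add  r4, r4, #50 -> r4=0x24
body[2] sub  r3, r0, #17 -> r3=0x77
body[3] sub  r2, r2, #10 -> r2=0x8c
body[4] xor  r3, r4, r1 -> r3=0x9d
body[5] add  r0, r2, r4 -> r0=0xb0
epilogue: pop r3=0x29, sp=0x8a
epilogue: pop r0=0x1e, sp=0x8b
r4 is caller-saved -> body value

REG = 0x24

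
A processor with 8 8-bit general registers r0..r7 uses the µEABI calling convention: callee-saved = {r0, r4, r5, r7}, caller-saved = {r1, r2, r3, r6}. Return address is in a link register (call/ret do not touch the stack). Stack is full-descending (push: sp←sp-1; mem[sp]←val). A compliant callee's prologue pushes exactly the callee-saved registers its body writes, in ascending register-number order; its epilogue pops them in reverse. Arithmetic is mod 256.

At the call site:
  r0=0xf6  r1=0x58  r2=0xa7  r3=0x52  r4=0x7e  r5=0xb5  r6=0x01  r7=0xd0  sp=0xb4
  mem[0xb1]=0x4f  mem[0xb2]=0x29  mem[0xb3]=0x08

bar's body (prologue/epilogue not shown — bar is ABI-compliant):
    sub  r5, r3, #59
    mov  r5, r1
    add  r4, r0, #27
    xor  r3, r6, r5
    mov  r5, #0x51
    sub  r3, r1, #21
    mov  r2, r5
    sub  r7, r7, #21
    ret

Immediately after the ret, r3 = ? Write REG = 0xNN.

prologue: push r4 → mem[0xb3]=0x7e, sp=0xb3
prologue: push r5 → mem[0xb2]=0xb5, sp=0xb2
prologue: push r7 → mem[0xb1]=0xd0, sp=0xb1
body[0] sub  r5, r3, #59 → r5=0x17
body[1] mov  r5, r1 → r5=0x58
body[2] add  r4, r0, #27 → r4=0x11
body[3] xor  r3, r6, r5 → r3=0x59
body[4] mov  r5, #0x51 → r5=0x51
body[5] sub  r3, r1, #21 → r3=0x43
body[6] mov  r2, r5 → r2=0x51
body[7] sub  r7, r7, #21 → r7=0xbb
epilogue: pop r7=0xd0, sp=0xb2
epilogue: pop r5=0xb5, sp=0xb3
epilogue: pop r4=0x7e, sp=0xb4
r3 is caller-saved → body value

REG = 0x43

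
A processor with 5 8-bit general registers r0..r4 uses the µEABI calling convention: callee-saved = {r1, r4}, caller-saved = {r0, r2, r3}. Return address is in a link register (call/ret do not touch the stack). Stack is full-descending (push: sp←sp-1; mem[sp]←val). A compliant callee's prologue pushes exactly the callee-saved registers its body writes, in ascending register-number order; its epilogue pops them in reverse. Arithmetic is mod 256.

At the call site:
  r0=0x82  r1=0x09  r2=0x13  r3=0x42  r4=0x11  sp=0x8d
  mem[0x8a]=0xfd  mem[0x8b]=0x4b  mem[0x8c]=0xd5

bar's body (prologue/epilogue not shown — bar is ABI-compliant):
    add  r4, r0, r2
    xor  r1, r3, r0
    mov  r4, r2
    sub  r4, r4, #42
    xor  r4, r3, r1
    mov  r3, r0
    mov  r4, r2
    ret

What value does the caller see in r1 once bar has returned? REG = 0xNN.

prologue: push r1 → mem[0x8c]=0x09, sp=0x8c
prologue: push r4 → mem[0x8b]=0x11, sp=0x8b
body[0] add  r4, r0, r2 → r4=0x95
body[1] xor  r1, r3, r0 → r1=0xc0
body[2] mov  r4, r2 → r4=0x13
body[3] sub  r4, r4, #42 → r4=0xe9
body[4] xor  r4, r3, r1 → r4=0x82
body[5] mov  r3, r0 → r3=0x82
body[6] mov  r4, r2 → r4=0x13
epilogue: pop r4=0x11, sp=0x8c
epilogue: pop r1=0x09, sp=0x8d
r1 is callee-saved → restored

REG = 0x09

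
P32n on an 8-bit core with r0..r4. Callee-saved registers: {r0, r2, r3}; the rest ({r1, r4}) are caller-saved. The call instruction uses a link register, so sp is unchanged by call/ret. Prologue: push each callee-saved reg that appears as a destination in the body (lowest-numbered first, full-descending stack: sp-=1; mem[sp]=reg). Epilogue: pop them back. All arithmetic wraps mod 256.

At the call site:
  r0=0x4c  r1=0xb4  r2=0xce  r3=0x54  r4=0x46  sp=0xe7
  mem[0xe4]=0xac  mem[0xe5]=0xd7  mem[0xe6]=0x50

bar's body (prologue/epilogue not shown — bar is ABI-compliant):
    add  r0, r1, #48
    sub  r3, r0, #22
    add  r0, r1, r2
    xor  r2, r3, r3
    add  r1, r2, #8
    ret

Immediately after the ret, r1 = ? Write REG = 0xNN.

REG = 0x08

prologue: push r0 → mem[0xe6]=0x4c, sp=0xe6
prologue: push r2 → mem[0xe5]=0xce, sp=0xe5
prologue: push r3 → mem[0xe4]=0x54, sp=0xe4
body[0] add  r0, r1, #48 → r0=0xe4
body[1] sub  r3, r0, #22 → r3=0xce
body[2] add  r0, r1, r2 → r0=0x82
body[3] xor  r2, r3, r3 → r2=0x00
body[4] add  r1, r2, #8 → r1=0x08
epilogue: pop r3=0x54, sp=0xe5
epilogue: pop r2=0xce, sp=0xe6
epilogue: pop r0=0x4c, sp=0xe7
r1 is caller-saved → body value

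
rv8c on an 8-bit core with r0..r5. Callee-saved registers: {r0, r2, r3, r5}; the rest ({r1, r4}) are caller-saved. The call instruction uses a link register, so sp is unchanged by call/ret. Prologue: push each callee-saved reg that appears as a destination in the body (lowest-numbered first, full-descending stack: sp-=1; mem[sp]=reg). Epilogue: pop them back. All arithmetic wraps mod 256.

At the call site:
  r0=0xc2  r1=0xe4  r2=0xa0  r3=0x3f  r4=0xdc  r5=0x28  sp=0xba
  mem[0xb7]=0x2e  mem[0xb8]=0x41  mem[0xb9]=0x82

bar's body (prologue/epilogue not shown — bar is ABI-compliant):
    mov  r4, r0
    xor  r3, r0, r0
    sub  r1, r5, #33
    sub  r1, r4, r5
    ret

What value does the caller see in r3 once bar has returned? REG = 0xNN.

prologue: push r3 -> mem[0xb9]=0x3f, sp=0xb9
body[0] mov  r4, r0 -> r4=0xc2
body[1] xor  r3, r0, r0 -> r3=0x00
body[2] sub  r1, r5, #33 -> r1=0x07
body[3] sub  r1, r4, r5 -> r1=0x9a
epilogue: pop r3=0x3f, sp=0xba
r3 is callee-saved -> restored

REG = 0x3f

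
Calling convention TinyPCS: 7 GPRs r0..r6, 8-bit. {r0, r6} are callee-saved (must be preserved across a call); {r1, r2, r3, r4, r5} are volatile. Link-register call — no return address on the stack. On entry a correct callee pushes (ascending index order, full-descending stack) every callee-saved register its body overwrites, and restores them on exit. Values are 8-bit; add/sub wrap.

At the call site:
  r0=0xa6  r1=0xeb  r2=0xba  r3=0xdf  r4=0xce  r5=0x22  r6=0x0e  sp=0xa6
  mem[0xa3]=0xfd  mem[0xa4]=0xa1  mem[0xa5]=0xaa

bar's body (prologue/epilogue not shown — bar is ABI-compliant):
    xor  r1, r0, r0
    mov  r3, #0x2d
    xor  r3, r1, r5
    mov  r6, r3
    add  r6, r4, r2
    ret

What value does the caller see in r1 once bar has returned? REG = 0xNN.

prologue: push r6 -> mem[0xa5]=0x0e, sp=0xa5
body[0] xor  r1, r0, r0 -> r1=0x00
body[1] mov  r3, #0x2d -> r3=0x2d
body[2] xor  r3, r1, r5 -> r3=0x22
body[3] mov  r6, r3 -> r6=0x22
body[4] add  r6, r4, r2 -> r6=0x88
epilogue: pop r6=0x0e, sp=0xa6
r1 is caller-saved -> body value

REG = 0x00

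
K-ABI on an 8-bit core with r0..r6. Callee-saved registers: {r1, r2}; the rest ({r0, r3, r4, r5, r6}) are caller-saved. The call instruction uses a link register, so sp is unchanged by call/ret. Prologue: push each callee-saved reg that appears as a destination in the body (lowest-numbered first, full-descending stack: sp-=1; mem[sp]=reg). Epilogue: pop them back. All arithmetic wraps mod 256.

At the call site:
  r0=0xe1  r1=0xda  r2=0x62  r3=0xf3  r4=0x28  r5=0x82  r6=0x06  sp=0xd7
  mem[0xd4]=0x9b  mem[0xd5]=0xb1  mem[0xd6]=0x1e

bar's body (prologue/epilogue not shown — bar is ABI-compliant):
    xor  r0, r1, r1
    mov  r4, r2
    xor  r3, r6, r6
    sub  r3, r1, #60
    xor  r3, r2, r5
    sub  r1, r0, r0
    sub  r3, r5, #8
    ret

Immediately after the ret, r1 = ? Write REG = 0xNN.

prologue: push r1 -> mem[0xd6]=0xda, sp=0xd6
body[0] xor  r0, r1, r1 -> r0=0x00
body[1] mov  r4, r2 -> r4=0x62
body[2] xor  r3, r6, r6 -> r3=0x00
body[3] sub  r3, r1, #60 -> r3=0x9e
body[4] xor  r3, r2, r5 -> r3=0xe0
body[5] sub  r1, r0, r0 -> r1=0x00
body[6] sub  r3, r5, #8 -> r3=0x7a
epilogue: pop r1=0xda, sp=0xd7
r1 is callee-saved -> restored

REG = 0xda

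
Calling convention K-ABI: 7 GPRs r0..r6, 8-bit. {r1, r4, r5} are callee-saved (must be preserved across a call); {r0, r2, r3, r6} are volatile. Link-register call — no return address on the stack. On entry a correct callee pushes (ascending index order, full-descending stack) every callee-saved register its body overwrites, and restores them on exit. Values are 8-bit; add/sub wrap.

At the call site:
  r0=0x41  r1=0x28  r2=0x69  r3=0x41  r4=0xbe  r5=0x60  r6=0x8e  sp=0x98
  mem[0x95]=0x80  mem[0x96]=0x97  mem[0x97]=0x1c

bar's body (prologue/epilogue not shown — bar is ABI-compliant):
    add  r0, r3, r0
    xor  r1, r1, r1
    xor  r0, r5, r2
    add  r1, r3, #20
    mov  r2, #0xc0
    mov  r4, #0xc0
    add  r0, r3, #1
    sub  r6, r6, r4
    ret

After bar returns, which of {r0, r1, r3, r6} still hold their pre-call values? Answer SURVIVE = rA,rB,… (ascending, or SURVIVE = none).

prologue: push r1 -> mem[0x97]=0x28, sp=0x97
prologue: push r4 -> mem[0x96]=0xbe, sp=0x96
body[0] add  r0, r3, r0 -> r0=0x82
body[1] xor  r1, r1, r1 -> r1=0x00
body[2] xor  r0, r5, r2 -> r0=0x09
body[3] add  r1, r3, #20 -> r1=0x55
body[4] mov  r2, #0xc0 -> r2=0xc0
body[5] mov  r4, #0xc0 -> r4=0xc0
body[6] add  r0, r3, #1 -> r0=0x42
body[7] sub  r6, r6, r4 -> r6=0xce
epilogue: pop r4=0xbe, sp=0x97
epilogue: pop r1=0x28, sp=0x98
r0: caller-saved, written=True
r1: callee-saved, written=True
r3: caller-saved, written=False
r6: caller-saved, written=True

SURVIVE = r1,r3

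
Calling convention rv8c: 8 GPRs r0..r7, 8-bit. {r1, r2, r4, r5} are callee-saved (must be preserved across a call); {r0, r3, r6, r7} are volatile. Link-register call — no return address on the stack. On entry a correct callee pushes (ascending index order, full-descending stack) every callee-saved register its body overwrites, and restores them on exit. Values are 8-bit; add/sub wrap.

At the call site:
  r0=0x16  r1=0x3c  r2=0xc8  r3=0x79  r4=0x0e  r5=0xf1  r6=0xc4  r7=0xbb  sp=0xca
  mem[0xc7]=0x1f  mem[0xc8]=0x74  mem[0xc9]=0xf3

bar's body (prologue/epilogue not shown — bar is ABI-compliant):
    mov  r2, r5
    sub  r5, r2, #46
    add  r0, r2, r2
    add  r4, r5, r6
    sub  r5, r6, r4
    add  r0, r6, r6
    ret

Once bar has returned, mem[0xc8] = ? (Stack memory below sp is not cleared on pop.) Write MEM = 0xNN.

MEM = 0x0e

prologue: push r2 -> mem[0xc9]=0xc8, sp=0xc9
prologue: push r4 -> mem[0xc8]=0x0e, sp=0xc8
prologue: push r5 -> mem[0xc7]=0xf1, sp=0xc7
body[0] mov  r2, r5 -> r2=0xf1
body[1] sub  r5, r2, #46 -> r5=0xc3
body[2] add  r0, r2, r2 -> r0=0xe2
body[3] add  r4, r5, r6 -> r4=0x87
body[4] sub  r5, r6, r4 -> r5=0x3d
body[5] add  r0, r6, r6 -> r0=0x88
epilogue: pop r5=0xf1, sp=0xc8
epilogue: pop r4=0x0e, sp=0xc9
epilogue: pop r2=0xc8, sp=0xca
prologue pushed ['r2', 'r4', 'r5'] at ['0xc9', '0xc8', '0xc7']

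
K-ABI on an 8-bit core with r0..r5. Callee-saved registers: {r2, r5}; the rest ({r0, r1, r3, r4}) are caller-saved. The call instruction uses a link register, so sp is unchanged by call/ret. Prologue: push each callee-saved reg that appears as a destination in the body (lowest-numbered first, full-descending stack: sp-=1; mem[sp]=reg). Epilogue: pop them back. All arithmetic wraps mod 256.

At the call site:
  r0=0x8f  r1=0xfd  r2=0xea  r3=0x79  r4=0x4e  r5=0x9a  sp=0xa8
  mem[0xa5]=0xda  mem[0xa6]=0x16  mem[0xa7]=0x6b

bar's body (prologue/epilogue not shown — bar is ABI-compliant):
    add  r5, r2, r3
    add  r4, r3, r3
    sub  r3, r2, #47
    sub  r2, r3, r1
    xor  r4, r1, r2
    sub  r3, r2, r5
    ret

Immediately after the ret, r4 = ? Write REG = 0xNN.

prologue: push r2 → mem[0xa7]=0xea, sp=0xa7
prologue: push r5 → mem[0xa6]=0x9a, sp=0xa6
body[0] add  r5, r2, r3 → r5=0x63
body[1] add  r4, r3, r3 → r4=0xf2
body[2] sub  r3, r2, #47 → r3=0xbb
body[3] sub  r2, r3, r1 → r2=0xbe
body[4] xor  r4, r1, r2 → r4=0x43
body[5] sub  r3, r2, r5 → r3=0x5b
epilogue: pop r5=0x9a, sp=0xa7
epilogue: pop r2=0xea, sp=0xa8
r4 is caller-saved → body value

REG = 0x43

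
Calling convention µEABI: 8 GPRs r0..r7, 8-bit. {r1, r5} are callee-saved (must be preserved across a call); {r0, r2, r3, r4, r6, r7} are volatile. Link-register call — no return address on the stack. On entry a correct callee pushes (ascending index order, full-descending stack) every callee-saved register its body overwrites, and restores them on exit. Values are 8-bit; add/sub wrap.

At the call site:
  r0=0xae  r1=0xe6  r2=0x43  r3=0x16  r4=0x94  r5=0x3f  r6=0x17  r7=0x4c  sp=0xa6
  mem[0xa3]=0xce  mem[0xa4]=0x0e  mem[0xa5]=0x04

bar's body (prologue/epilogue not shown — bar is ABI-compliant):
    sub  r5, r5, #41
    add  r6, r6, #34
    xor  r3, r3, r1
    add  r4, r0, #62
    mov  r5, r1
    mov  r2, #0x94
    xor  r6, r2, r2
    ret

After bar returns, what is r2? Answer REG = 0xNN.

prologue: push r5 → mem[0xa5]=0x3f, sp=0xa5
body[0] sub  r5, r5, #41 → r5=0x16
body[1] add  r6, r6, #34 → r6=0x39
body[2] xor  r3, r3, r1 → r3=0xf0
body[3] add  r4, r0, #62 → r4=0xec
body[4] mov  r5, r1 → r5=0xe6
body[5] mov  r2, #0x94 → r2=0x94
body[6] xor  r6, r2, r2 → r6=0x00
epilogue: pop r5=0x3f, sp=0xa6
r2 is caller-saved → body value

REG = 0x94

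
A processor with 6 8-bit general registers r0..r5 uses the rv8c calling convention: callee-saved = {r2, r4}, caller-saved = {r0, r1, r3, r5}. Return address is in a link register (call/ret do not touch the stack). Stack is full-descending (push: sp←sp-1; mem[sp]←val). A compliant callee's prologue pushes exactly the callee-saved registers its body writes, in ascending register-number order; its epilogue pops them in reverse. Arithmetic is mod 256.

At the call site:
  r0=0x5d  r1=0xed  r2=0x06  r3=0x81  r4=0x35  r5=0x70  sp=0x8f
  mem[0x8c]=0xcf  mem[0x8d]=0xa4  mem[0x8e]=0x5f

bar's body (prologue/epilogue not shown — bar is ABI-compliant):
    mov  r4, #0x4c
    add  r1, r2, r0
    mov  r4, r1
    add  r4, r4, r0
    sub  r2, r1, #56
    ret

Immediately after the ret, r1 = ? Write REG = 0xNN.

prologue: push r2 → mem[0x8e]=0x06, sp=0x8e
prologue: push r4 → mem[0x8d]=0x35, sp=0x8d
body[0] mov  r4, #0x4c → r4=0x4c
body[1] add  r1, r2, r0 → r1=0x63
body[2] mov  r4, r1 → r4=0x63
body[3] add  r4, r4, r0 → r4=0xc0
body[4] sub  r2, r1, #56 → r2=0x2b
epilogue: pop r4=0x35, sp=0x8e
epilogue: pop r2=0x06, sp=0x8f
r1 is caller-saved → body value

REG = 0x63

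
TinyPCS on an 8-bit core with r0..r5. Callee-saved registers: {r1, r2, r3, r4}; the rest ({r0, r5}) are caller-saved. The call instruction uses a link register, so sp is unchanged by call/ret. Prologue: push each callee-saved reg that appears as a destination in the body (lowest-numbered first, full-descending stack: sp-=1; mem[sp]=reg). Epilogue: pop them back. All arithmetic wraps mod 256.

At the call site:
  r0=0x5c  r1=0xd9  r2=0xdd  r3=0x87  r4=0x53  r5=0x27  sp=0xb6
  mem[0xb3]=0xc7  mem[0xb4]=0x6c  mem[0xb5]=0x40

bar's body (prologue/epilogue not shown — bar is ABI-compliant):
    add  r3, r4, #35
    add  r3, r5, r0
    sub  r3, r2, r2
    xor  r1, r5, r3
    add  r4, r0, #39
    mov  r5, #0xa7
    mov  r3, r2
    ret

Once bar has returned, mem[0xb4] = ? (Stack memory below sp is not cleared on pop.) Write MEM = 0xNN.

MEM = 0x87

prologue: push r1 -> mem[0xb5]=0xd9, sp=0xb5
prologue: push r3 -> mem[0xb4]=0x87, sp=0xb4
prologue: push r4 -> mem[0xb3]=0x53, sp=0xb3
body[0] add  r3, r4, #35 -> r3=0x76
body[1] add  r3, r5, r0 -> r3=0x83
body[2] sub  r3, r2, r2 -> r3=0x00
body[3] xor  r1, r5, r3 -> r1=0x27
body[4] add  r4, r0, #39 -> r4=0x83
body[5] mov  r5, #0xa7 -> r5=0xa7
body[6] mov  r3, r2 -> r3=0xdd
epilogue: pop r4=0x53, sp=0xb4
epilogue: pop r3=0x87, sp=0xb5
epilogue: pop r1=0xd9, sp=0xb6
prologue pushed ['r1', 'r3', 'r4'] at ['0xb5', '0xb4', '0xb3']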